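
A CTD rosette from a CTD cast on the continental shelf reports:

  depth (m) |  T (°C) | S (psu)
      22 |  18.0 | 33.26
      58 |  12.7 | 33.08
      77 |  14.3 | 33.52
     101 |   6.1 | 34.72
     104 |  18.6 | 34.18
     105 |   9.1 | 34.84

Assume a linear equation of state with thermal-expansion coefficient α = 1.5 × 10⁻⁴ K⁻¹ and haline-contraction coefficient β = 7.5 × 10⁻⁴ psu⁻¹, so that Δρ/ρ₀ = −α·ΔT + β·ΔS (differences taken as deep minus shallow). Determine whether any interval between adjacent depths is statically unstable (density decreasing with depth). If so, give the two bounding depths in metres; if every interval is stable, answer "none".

101–104 m

Evaluate Δρ/ρ₀ = −αΔT + βΔS across each adjacent pair:
  22–58 m: −αΔT+βΔS = −(1.5 × 10⁻⁴)(-5.3)+(7.5 × 10⁻⁴)(-0.18) = 6.6 × 10⁻⁴ → stable
  58–77 m: −αΔT+βΔS = −(1.5 × 10⁻⁴)(+1.6)+(7.5 × 10⁻⁴)(+0.44) = 9.0 × 10⁻⁵ → stable
  77–101 m: −αΔT+βΔS = −(1.5 × 10⁻⁴)(-8.2)+(7.5 × 10⁻⁴)(+1.20) = 2.1 × 10⁻³ → stable
  101–104 m: −αΔT+βΔS = −(1.5 × 10⁻⁴)(+12.5)+(7.5 × 10⁻⁴)(-0.54) = -2.3 × 10⁻³ → UNSTABLE
  104–105 m: −αΔT+βΔS = −(1.5 × 10⁻⁴)(-9.5)+(7.5 × 10⁻⁴)(+0.66) = 1.9 × 10⁻³ → stable
The 101–104 m interval has Δρ < 0: lighter water underlies denser water.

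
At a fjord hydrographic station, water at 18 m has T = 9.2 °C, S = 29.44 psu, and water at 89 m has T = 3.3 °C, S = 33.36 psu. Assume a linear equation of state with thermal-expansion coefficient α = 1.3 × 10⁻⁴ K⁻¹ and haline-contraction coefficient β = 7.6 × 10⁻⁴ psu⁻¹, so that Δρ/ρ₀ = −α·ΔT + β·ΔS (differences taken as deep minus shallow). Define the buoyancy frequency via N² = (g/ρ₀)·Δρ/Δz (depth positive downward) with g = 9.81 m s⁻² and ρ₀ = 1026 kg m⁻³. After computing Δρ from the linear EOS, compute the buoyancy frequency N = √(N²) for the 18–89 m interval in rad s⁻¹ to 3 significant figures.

0.0228 rad s⁻¹

ΔT = -5.9 K, ΔS = +3.92 psu (deep − shallow).
Δρ/ρ₀ = −αΔT + βΔS = 7.67 × 10⁻⁴ + 2.9792 × 10⁻³ = 3.7462 × 10⁻³, so Δρ ≈ 3.844 kg m⁻³.
N² = (g/ρ₀)·Δρ/Δz = g·(Δρ/ρ₀)/Δz = 9.81 × 3.7462 × 10⁻³ / 71 = 5.1761 × 10⁻⁴ s⁻².
N = √(5.1761 × 10⁻⁴) = 0.022751 rad s⁻¹ ≈ 0.0228 rad s⁻¹.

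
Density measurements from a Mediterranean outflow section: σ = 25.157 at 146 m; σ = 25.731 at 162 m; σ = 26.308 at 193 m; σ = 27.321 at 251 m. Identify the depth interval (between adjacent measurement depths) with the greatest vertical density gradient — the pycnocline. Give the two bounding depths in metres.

Compute the density gradient over each adjacent pair:
  146–162 m: Δρ/Δz = 0.574/16 = 0.036 kg m⁻⁴
  162–193 m: Δρ/Δz = 0.577/31 = 0.019 kg m⁻⁴
  193–251 m: Δρ/Δz = 1.013/58 = 0.017 kg m⁻⁴
The largest gradient is in the 146–162 m interval — the pycnocline.

146–162 m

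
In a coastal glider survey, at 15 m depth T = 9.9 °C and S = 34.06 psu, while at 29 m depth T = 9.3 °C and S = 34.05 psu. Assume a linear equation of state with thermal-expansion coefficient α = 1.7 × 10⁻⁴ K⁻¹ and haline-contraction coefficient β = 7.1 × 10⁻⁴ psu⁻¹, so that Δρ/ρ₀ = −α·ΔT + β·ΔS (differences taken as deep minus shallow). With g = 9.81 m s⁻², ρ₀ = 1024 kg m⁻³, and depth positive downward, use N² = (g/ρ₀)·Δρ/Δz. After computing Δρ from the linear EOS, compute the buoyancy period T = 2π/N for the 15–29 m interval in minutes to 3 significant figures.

12.8 min

ΔT = -0.6 K, ΔS = -0.01 psu (deep − shallow).
Δρ/ρ₀ = −αΔT + βΔS = 1.02 × 10⁻⁴ − 7.10 × 10⁻⁶ = 9.49 × 10⁻⁵, so Δρ ≈ 0.09718 kg m⁻³.
N² = (g/ρ₀)·Δρ/Δz = g·(Δρ/ρ₀)/Δz = 9.81 × 9.49 × 10⁻⁵ / 14 = 6.6498 × 10⁻⁵ s⁻².
N = √(6.6498 × 10⁻⁵) = 8.1546 × 10⁻³ rad s⁻¹ → T = 2π/N = 770.51 s = 12.842 min ≈ 12.8 min.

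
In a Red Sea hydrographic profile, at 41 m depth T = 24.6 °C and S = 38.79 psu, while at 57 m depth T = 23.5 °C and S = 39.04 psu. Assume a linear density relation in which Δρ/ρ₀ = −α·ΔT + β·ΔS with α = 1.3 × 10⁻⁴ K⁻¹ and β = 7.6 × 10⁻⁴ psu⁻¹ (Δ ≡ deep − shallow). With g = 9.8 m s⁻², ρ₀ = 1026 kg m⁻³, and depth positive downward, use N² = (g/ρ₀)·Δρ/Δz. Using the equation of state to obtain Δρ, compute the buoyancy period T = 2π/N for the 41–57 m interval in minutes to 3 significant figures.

ΔT = -1.1 K, ΔS = +0.25 psu (deep − shallow).
Δρ/ρ₀ = −αΔT + βΔS = 1.43 × 10⁻⁴ + 1.90 × 10⁻⁴ = 3.33 × 10⁻⁴, so Δρ ≈ 0.3417 kg m⁻³.
N² = (g/ρ₀)·Δρ/Δz = g·(Δρ/ρ₀)/Δz = 9.8 × 3.33 × 10⁻⁴ / 16 = 2.0396 × 10⁻⁴ s⁻².
N = √(2.0396 × 10⁻⁴) = 0.014281 rad s⁻¹ → T = 2π/N = 439.97 s = 7.3328 min ≈ 7.33 min.

7.33 min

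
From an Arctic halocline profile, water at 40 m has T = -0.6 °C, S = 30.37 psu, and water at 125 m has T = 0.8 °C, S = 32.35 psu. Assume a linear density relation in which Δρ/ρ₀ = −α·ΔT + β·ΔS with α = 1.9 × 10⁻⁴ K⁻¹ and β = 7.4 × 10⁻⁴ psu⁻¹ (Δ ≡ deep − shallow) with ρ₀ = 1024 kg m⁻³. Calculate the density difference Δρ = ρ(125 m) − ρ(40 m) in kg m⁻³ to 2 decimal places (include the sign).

ΔT = +1.4 K, ΔS = +1.98 psu (deep − shallow).
Δρ/ρ₀ = −(1.9 × 10⁻⁴)(+1.4) + (7.4 × 10⁻⁴)(+1.98) = 1.1992 × 10⁻³.
Δρ = 1024 × (1.1992 × 10⁻³) = +1.23 kg m⁻³.
Positive Δρ: denser below, stable.

+1.23 kg m⁻³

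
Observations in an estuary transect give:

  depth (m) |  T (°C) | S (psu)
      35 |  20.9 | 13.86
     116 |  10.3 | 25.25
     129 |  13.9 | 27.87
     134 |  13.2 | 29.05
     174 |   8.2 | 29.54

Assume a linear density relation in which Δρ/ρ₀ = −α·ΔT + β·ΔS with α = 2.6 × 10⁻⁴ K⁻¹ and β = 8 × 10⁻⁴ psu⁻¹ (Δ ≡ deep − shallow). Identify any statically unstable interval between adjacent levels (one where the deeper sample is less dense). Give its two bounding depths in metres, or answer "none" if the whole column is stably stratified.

Evaluate Δρ/ρ₀ = −αΔT + βΔS across each adjacent pair:
  35–116 m: −αΔT+βΔS = −(2.6 × 10⁻⁴)(-10.6)+(8 × 10⁻⁴)(+11.39) = 0.012 → stable
  116–129 m: −αΔT+βΔS = −(2.6 × 10⁻⁴)(+3.6)+(8 × 10⁻⁴)(+2.62) = 1.2 × 10⁻³ → stable
  129–134 m: −αΔT+βΔS = −(2.6 × 10⁻⁴)(-0.7)+(8 × 10⁻⁴)(+1.18) = 1.1 × 10⁻³ → stable
  134–174 m: −αΔT+βΔS = −(2.6 × 10⁻⁴)(-5.0)+(8 × 10⁻⁴)(+0.49) = 1.7 × 10⁻³ → stable
Every interval has Δρ > 0: the column is stably stratified throughout.

none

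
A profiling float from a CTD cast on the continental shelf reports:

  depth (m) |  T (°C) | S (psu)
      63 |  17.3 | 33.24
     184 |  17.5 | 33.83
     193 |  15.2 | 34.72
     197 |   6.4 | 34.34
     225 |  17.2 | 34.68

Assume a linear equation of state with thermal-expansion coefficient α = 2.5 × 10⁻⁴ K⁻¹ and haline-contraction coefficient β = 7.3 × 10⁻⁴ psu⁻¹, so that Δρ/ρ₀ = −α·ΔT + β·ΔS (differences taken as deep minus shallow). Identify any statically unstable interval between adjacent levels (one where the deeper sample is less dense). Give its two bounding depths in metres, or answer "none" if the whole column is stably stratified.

Evaluate Δρ/ρ₀ = −αΔT + βΔS across each adjacent pair:
  63–184 m: −αΔT+βΔS = −(2.5 × 10⁻⁴)(+0.2)+(7.3 × 10⁻⁴)(+0.59) = 3.8 × 10⁻⁴ → stable
  184–193 m: −αΔT+βΔS = −(2.5 × 10⁻⁴)(-2.3)+(7.3 × 10⁻⁴)(+0.89) = 1.2 × 10⁻³ → stable
  193–197 m: −αΔT+βΔS = −(2.5 × 10⁻⁴)(-8.8)+(7.3 × 10⁻⁴)(-0.38) = 1.9 × 10⁻³ → stable
  197–225 m: −αΔT+βΔS = −(2.5 × 10⁻⁴)(+10.8)+(7.3 × 10⁻⁴)(+0.34) = -2.5 × 10⁻³ → UNSTABLE
The 197–225 m interval has Δρ < 0: lighter water underlies denser water.

197–225 m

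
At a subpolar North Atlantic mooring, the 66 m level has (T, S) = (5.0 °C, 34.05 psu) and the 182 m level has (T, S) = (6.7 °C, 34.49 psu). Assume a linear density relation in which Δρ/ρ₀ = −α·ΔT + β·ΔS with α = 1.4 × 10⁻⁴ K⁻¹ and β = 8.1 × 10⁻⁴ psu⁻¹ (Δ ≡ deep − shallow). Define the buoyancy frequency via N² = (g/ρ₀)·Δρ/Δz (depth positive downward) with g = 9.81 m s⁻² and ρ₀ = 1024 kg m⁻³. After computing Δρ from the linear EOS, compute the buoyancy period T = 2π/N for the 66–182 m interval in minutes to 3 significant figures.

33.1 min

ΔT = +1.7 K, ΔS = +0.44 psu (deep − shallow).
Δρ/ρ₀ = −αΔT + βΔS = -2.38 × 10⁻⁴ + 3.564 × 10⁻⁴ = 1.184 × 10⁻⁴, so Δρ ≈ 0.1212 kg m⁻³.
N² = (g/ρ₀)·Δρ/Δz = g·(Δρ/ρ₀)/Δz = 9.81 × 1.184 × 10⁻⁴ / 116 = 1.0013 × 10⁻⁵ s⁻².
N = √(1.0013 × 10⁻⁵) = 3.1643 × 10⁻³ rad s⁻¹ → T = 2π/N = 1.9856 × 10³ s = 33.093 min ≈ 33.1 min.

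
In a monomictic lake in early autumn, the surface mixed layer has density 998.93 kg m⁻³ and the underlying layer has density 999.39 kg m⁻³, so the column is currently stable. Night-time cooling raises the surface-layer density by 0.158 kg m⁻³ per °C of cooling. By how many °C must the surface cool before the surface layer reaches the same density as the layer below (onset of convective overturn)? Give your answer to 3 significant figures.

2.91 °C

Density deficit of the surface layer: 999.39 − 998.93 = 0.46 kg m⁻³.
Required change = 0.46 / 0.158 = 2.91 °C.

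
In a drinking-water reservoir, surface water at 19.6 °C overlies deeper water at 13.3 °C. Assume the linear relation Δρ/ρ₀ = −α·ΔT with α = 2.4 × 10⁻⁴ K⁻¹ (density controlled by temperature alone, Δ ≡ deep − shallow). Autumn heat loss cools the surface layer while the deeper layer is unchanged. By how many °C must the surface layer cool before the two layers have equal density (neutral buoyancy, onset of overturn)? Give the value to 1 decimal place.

With temperature the only control, equal density requires T_surf′ = T_deep.
T_surf′ = 13.3 °C.
Cooling required: 19.6 − 13.3 = 6.3 °C.

6.3 °C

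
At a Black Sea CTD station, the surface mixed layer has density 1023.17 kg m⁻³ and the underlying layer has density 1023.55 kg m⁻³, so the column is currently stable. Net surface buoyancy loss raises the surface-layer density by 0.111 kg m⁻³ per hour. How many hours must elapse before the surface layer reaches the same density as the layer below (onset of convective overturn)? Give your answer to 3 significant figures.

Density deficit of the surface layer: 1023.55 − 1023.17 = 0.38 kg m⁻³.
Required change = 0.38 / 0.111 = 3.42 hours.

3.42 hours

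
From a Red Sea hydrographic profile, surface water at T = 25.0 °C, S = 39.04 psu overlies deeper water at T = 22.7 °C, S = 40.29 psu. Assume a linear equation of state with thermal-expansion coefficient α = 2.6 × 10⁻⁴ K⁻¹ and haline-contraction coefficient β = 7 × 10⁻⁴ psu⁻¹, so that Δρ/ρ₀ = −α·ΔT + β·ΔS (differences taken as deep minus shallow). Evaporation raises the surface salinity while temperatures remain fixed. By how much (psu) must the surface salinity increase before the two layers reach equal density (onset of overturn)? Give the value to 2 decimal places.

Neutral buoyancy requires −α(T_deep − T_surf) + β(S_deep − S_surf′) = 0.
S_surf′ = S_deep − (α/β)·ΔT = 40.29 − (2.6 × 10⁻⁴/7 × 10⁻⁴)·(-2.3) = 41.1443 psu.
Increase required: 41.1443 − 39.04 = 2.1043 psu.

2.10 psu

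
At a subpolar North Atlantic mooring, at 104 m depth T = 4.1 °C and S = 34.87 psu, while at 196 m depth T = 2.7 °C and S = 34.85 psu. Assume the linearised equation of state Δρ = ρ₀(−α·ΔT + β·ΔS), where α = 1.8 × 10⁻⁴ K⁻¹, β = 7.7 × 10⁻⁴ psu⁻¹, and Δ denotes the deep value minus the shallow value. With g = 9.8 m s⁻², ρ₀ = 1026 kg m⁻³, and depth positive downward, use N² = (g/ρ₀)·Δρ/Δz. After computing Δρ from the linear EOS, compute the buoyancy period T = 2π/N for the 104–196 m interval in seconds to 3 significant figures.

ΔT = -1.4 K, ΔS = -0.02 psu (deep − shallow).
Δρ/ρ₀ = −αΔT + βΔS = 2.52 × 10⁻⁴ − 1.54 × 10⁻⁵ = 2.366 × 10⁻⁴, so Δρ ≈ 0.2428 kg m⁻³.
N² = (g/ρ₀)·Δρ/Δz = g·(Δρ/ρ₀)/Δz = 9.8 × 2.366 × 10⁻⁴ / 92 = 2.5203 × 10⁻⁵ s⁻².
N = √(2.5203 × 10⁻⁵) = 5.0203 × 10⁻³ rad s⁻¹ → T = 2π/N = 1.2516 × 10³ s ≈ 1.25 × 10³ s.

1.25 × 10³ s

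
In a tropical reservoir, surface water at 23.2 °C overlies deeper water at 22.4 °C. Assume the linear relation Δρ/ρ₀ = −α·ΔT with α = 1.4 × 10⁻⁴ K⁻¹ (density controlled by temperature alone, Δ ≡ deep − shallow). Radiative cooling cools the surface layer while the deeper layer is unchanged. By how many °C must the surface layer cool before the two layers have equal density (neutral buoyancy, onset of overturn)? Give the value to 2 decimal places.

With temperature the only control, equal density requires T_surf′ = T_deep.
T_surf′ = 22.4 °C.
Cooling required: 23.2 − 22.4 = 0.80 °C.

0.80 °C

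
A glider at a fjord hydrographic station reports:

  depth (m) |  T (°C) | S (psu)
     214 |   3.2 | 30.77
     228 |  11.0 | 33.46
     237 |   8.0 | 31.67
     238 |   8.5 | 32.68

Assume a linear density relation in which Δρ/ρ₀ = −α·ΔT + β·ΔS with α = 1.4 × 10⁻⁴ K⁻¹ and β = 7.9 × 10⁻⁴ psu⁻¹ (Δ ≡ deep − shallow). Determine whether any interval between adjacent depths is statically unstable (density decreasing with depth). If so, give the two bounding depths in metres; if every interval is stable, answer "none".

Evaluate Δρ/ρ₀ = −αΔT + βΔS across each adjacent pair:
  214–228 m: −αΔT+βΔS = −(1.4 × 10⁻⁴)(+7.8)+(7.9 × 10⁻⁴)(+2.69) = 1.0 × 10⁻³ → stable
  228–237 m: −αΔT+βΔS = −(1.4 × 10⁻⁴)(-3.0)+(7.9 × 10⁻⁴)(-1.79) = -9.9 × 10⁻⁴ → UNSTABLE
  237–238 m: −αΔT+βΔS = −(1.4 × 10⁻⁴)(+0.5)+(7.9 × 10⁻⁴)(+1.01) = 7.3 × 10⁻⁴ → stable
The 228–237 m interval has Δρ < 0: lighter water underlies denser water.

228–237 m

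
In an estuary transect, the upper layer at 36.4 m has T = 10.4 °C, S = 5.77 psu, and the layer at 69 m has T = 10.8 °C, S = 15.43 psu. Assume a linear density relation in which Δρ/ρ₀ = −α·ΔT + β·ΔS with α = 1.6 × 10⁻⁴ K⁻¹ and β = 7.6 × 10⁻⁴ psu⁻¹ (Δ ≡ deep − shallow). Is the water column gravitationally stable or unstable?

ΔT = 10.8 − 10.4 = +0.4 K and ΔS = 15.43 − 5.77 = +9.66 psu (deep − shallow).
−αΔT = -6.40 × 10⁻⁵; βΔS = 7.3416 × 10⁻³; sum Δρ/ρ₀ = 7.2776 × 10⁻³.
Δρ/ρ₀ > 0, so Δρ > 0: deeper water is denser → statically stable.

stable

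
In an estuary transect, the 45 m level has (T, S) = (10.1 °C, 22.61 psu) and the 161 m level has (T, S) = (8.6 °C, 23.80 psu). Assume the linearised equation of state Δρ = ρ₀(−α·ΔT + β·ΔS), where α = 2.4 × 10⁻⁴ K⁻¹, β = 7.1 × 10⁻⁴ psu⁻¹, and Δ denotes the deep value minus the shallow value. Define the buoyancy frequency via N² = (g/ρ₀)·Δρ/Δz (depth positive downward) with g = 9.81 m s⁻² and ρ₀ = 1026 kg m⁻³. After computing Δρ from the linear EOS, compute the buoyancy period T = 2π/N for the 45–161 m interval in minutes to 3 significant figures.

10.4 min

ΔT = -1.5 K, ΔS = +1.19 psu (deep − shallow).
Δρ/ρ₀ = −αΔT + βΔS = 3.60 × 10⁻⁴ + 8.449 × 10⁻⁴ = 1.2049 × 10⁻³, so Δρ ≈ 1.236 kg m⁻³.
N² = (g/ρ₀)·Δρ/Δz = g·(Δρ/ρ₀)/Δz = 9.81 × 1.2049 × 10⁻³ / 116 = 1.0190 × 10⁻⁴ s⁻².
N = √(1.0190 × 10⁻⁴) = 0.010095 rad s⁻¹ → T = 2π/N = 622.41 s = 10.373 min ≈ 10.4 min.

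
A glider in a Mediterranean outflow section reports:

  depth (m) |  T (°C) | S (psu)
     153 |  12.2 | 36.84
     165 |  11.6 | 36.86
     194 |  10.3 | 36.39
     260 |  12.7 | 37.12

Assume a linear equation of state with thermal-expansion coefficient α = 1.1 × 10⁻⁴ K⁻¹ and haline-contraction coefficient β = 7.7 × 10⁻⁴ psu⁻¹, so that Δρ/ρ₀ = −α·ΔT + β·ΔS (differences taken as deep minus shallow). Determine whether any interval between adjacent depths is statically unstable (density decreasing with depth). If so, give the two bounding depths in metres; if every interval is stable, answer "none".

165–194 m

Evaluate Δρ/ρ₀ = −αΔT + βΔS across each adjacent pair:
  153–165 m: −αΔT+βΔS = −(1.1 × 10⁻⁴)(-0.6)+(7.7 × 10⁻⁴)(+0.02) = 8.1 × 10⁻⁵ → stable
  165–194 m: −αΔT+βΔS = −(1.1 × 10⁻⁴)(-1.3)+(7.7 × 10⁻⁴)(-0.47) = -2.2 × 10⁻⁴ → UNSTABLE
  194–260 m: −αΔT+βΔS = −(1.1 × 10⁻⁴)(+2.4)+(7.7 × 10⁻⁴)(+0.73) = 3.0 × 10⁻⁴ → stable
The 165–194 m interval has Δρ < 0: lighter water underlies denser water.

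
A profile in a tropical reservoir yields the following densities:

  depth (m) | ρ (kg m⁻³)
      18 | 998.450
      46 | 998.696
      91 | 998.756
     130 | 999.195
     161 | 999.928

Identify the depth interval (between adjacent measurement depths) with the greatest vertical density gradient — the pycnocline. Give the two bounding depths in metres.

Compute the density gradient over each adjacent pair:
  18–46 m: Δρ/Δz = 0.246/28 = 8.8 × 10⁻³ kg m⁻⁴
  46–91 m: Δρ/Δz = 0.060/45 = 1.3 × 10⁻³ kg m⁻⁴
  91–130 m: Δρ/Δz = 0.439/39 = 0.011 kg m⁻⁴
  130–161 m: Δρ/Δz = 0.733/31 = 0.024 kg m⁻⁴
The largest gradient is in the 130–161 m interval — the pycnocline.

130–161 m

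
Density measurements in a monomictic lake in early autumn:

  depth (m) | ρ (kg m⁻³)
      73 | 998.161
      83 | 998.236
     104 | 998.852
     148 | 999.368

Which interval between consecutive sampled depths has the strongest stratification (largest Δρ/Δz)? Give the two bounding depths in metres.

Compute the density gradient over each adjacent pair:
  73–83 m: Δρ/Δz = 0.075/10 = 7.5 × 10⁻³ kg m⁻⁴
  83–104 m: Δρ/Δz = 0.616/21 = 0.029 kg m⁻⁴
  104–148 m: Δρ/Δz = 0.516/44 = 0.012 kg m⁻⁴
The largest gradient is in the 83–104 m interval — the pycnocline.

83–104 m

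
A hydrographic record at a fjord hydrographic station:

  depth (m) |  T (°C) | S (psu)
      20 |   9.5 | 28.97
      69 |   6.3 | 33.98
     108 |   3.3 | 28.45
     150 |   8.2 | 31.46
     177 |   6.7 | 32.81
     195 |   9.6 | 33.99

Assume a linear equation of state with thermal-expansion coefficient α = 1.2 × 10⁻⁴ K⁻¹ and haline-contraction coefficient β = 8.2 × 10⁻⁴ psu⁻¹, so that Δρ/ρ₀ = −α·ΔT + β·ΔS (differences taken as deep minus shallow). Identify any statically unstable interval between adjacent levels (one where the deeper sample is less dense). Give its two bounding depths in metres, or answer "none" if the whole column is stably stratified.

69–108 m

Evaluate Δρ/ρ₀ = −αΔT + βΔS across each adjacent pair:
  20–69 m: −αΔT+βΔS = −(1.2 × 10⁻⁴)(-3.2)+(8.2 × 10⁻⁴)(+5.01) = 4.5 × 10⁻³ → stable
  69–108 m: −αΔT+βΔS = −(1.2 × 10⁻⁴)(-3.0)+(8.2 × 10⁻⁴)(-5.53) = -4.2 × 10⁻³ → UNSTABLE
  108–150 m: −αΔT+βΔS = −(1.2 × 10⁻⁴)(+4.9)+(8.2 × 10⁻⁴)(+3.01) = 1.9 × 10⁻³ → stable
  150–177 m: −αΔT+βΔS = −(1.2 × 10⁻⁴)(-1.5)+(8.2 × 10⁻⁴)(+1.35) = 1.3 × 10⁻³ → stable
  177–195 m: −αΔT+βΔS = −(1.2 × 10⁻⁴)(+2.9)+(8.2 × 10⁻⁴)(+1.18) = 6.2 × 10⁻⁴ → stable
The 69–108 m interval has Δρ < 0: lighter water underlies denser water.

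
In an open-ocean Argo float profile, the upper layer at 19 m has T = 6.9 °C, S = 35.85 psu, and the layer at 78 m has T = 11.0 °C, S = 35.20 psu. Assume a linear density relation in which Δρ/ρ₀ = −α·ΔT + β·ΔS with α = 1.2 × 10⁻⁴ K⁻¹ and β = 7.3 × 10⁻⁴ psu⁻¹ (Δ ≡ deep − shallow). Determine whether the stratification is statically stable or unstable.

ΔT = 11.0 − 6.9 = +4.1 K and ΔS = 35.20 − 35.85 = -0.65 psu (deep − shallow).
−αΔT = -4.92 × 10⁻⁴; βΔS = -4.745 × 10⁻⁴; sum Δρ/ρ₀ = -9.665 × 10⁻⁴.
Δρ/ρ₀ < 0, so Δρ < 0: deeper water is lighter → statically unstable; the column would overturn.

unstable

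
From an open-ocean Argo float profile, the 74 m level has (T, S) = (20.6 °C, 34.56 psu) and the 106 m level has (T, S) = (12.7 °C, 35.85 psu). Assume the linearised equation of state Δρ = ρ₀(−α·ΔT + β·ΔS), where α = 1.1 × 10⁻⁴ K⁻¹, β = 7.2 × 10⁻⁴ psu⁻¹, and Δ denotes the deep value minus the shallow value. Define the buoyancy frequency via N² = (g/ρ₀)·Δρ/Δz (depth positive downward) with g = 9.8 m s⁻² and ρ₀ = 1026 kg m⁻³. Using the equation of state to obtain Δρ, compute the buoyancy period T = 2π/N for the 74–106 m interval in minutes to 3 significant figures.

ΔT = -7.9 K, ΔS = +1.29 psu (deep − shallow).
Δρ/ρ₀ = −αΔT + βΔS = 8.69 × 10⁻⁴ + 9.288 × 10⁻⁴ = 1.7978 × 10⁻³, so Δρ ≈ 1.845 kg m⁻³.
N² = (g/ρ₀)·Δρ/Δz = g·(Δρ/ρ₀)/Δz = 9.8 × 1.7978 × 10⁻³ / 32 = 5.5058 × 10⁻⁴ s⁻².
N = √(5.5058 × 10⁻⁴) = 0.023464 rad s⁻¹ → T = 2π/N = 267.78 s = 4.4630 min ≈ 4.46 min.

4.46 min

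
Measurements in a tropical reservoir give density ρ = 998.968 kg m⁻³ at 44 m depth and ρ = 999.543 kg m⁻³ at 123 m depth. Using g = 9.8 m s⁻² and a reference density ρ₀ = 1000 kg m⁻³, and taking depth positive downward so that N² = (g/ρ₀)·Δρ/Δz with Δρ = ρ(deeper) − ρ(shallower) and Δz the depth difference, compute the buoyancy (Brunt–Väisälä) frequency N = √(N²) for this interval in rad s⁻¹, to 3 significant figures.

Δρ = 999.543 − 998.968 = 0.575 kg m⁻³ over Δz = 123 − 44 = 79 m.
N² = (9.8/1000) × (0.575/79) = 7.1329 × 10⁻⁵ s⁻².
N = √(7.1329 × 10⁻⁵) = 8.4456 × 10⁻³ rad s⁻¹ ≈ 8.45 × 10⁻³ rad s⁻¹.
Since Δρ > 0 the layer is stably stratified.

8.45 × 10⁻³ rad s⁻¹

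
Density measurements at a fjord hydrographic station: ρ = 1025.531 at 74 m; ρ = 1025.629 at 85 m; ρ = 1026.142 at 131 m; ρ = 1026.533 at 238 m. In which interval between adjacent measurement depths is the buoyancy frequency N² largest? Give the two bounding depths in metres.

Compute the density gradient over each adjacent pair:
  74–85 m: Δρ/Δz = 0.098/11 = 8.9 × 10⁻³ kg m⁻⁴
  85–131 m: Δρ/Δz = 0.513/46 = 0.011 kg m⁻⁴
  131–238 m: Δρ/Δz = 0.391/107 = 3.7 × 10⁻³ kg m⁻⁴
The largest gradient is in the 85–131 m interval — the pycnocline.

85–131 m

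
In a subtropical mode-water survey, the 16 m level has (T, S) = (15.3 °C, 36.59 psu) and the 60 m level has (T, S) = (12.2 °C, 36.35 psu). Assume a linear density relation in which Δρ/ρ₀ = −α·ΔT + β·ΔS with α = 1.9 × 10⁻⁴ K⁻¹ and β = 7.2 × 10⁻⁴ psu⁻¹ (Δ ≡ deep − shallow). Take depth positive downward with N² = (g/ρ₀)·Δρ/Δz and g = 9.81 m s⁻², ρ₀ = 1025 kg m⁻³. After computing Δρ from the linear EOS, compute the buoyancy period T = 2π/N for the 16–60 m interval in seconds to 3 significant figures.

ΔT = -3.1 K, ΔS = -0.24 psu (deep − shallow).
Δρ/ρ₀ = −αΔT + βΔS = 5.89 × 10⁻⁴ − 1.728 × 10⁻⁴ = 4.162 × 10⁻⁴, so Δρ ≈ 0.4266 kg m⁻³.
N² = (g/ρ₀)·Δρ/Δz = g·(Δρ/ρ₀)/Δz = 9.81 × 4.162 × 10⁻⁴ / 44 = 9.2794 × 10⁻⁵ s⁻².
N = √(9.2794 × 10⁻⁵) = 9.6330 × 10⁻³ rad s⁻¹ → T = 2π/N = 652.26 s ≈ 652 s.

652 s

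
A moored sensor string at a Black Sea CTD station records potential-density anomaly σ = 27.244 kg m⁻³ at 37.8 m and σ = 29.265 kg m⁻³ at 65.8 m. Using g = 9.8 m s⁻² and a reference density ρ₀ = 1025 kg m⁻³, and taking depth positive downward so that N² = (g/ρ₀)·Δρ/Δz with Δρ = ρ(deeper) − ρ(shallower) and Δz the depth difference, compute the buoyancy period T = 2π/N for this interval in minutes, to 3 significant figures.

3.99 min

Δρ = 1029.265 − 1027.244 = 2.021 kg m⁻³ over Δz = 65.8 − 37.8 = 28 m.
N² = (9.8/1025) × (2.021/28) = 6.9010 × 10⁻⁴ s⁻².
N = √(6.9010 × 10⁻⁴) = 0.026270 rad s⁻¹, so T = 2π/N = 239.18 s = 3.9863 min ≈ 3.99 min.
A positive N² confirms static stability across the interval.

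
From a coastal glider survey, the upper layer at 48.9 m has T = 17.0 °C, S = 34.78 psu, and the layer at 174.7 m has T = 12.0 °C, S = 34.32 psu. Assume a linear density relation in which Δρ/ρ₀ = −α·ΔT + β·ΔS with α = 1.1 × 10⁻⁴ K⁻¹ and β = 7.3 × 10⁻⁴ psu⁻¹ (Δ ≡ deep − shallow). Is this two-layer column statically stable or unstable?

ΔT = 12.0 − 17.0 = -5.0 K and ΔS = 34.32 − 34.78 = -0.46 psu (deep − shallow).
−αΔT = 5.50 × 10⁻⁴; βΔS = -3.358 × 10⁻⁴; sum Δρ/ρ₀ = 2.142 × 10⁻⁴.
Δρ/ρ₀ > 0, so Δρ > 0: deeper water is denser → statically stable.

stable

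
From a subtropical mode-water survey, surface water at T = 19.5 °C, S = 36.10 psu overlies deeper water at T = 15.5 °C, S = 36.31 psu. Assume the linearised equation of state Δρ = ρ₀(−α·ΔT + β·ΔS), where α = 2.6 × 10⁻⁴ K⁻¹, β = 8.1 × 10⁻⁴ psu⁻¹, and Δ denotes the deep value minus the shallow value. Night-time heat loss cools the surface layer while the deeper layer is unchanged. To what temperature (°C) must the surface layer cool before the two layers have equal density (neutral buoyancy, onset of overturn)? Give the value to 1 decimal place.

Neutral buoyancy requires Δρ = 0, i.e. −α(T_deep − T_surf′) + β(S_deep − S_surf) = 0.
T_surf′ = T_deep − (β/α)·ΔS = 15.5 − (8.1 × 10⁻⁴/2.6 × 10⁻⁴)·(+0.21) = 14.846 °C.
Cooling required: 19.5 − (14.846) = 4.654 °C.

14.8 °C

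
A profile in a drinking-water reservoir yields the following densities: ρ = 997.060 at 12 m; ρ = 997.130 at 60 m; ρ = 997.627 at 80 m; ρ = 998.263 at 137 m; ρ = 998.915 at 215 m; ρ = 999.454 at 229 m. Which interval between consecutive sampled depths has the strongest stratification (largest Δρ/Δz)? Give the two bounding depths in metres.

215–229 m

Compute the density gradient over each adjacent pair:
  12–60 m: Δρ/Δz = 0.070/48 = 1.5 × 10⁻³ kg m⁻⁴
  60–80 m: Δρ/Δz = 0.497/20 = 0.025 kg m⁻⁴
  80–137 m: Δρ/Δz = 0.636/57 = 0.011 kg m⁻⁴
  137–215 m: Δρ/Δz = 0.652/78 = 8.4 × 10⁻³ kg m⁻⁴
  215–229 m: Δρ/Δz = 0.539/14 = 0.038 kg m⁻⁴
The largest gradient is in the 215–229 m interval — the pycnocline.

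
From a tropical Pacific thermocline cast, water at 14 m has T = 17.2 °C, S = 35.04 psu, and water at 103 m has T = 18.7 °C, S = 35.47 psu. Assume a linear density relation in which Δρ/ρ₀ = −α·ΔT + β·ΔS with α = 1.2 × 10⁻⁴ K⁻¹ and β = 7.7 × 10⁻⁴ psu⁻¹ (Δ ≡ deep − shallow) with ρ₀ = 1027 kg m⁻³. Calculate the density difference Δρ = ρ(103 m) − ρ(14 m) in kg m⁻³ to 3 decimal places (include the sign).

+0.155 kg m⁻³

ΔT = +1.5 K, ΔS = +0.43 psu (deep − shallow).
Δρ/ρ₀ = −(1.2 × 10⁻⁴)(+1.5) + (7.7 × 10⁻⁴)(+0.43) = 1.511 × 10⁻⁴.
Δρ = 1027 × (1.511 × 10⁻⁴) = +0.155 kg m⁻³.
Positive Δρ: denser below, stable.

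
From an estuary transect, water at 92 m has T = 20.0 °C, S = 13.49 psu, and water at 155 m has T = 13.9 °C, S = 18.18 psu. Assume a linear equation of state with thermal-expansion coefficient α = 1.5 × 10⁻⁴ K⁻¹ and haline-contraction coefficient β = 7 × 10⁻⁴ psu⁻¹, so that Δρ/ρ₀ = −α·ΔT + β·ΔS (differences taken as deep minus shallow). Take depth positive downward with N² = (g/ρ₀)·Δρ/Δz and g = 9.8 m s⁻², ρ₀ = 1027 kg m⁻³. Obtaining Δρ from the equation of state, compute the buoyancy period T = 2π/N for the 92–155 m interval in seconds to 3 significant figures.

246 s

ΔT = -6.1 K, ΔS = +4.69 psu (deep − shallow).
Δρ/ρ₀ = −αΔT + βΔS = 9.15 × 10⁻⁴ + 3.283 × 10⁻³ = 4.198 × 10⁻³, so Δρ ≈ 4.311 kg m⁻³.
N² = (g/ρ₀)·Δρ/Δz = g·(Δρ/ρ₀)/Δz = 9.8 × 4.198 × 10⁻³ / 63 = 6.5302 × 10⁻⁴ s⁻².
N = √(6.5302 × 10⁻⁴) = 0.025554 rad s⁻¹ → T = 2π/N = 245.88 s ≈ 246 s.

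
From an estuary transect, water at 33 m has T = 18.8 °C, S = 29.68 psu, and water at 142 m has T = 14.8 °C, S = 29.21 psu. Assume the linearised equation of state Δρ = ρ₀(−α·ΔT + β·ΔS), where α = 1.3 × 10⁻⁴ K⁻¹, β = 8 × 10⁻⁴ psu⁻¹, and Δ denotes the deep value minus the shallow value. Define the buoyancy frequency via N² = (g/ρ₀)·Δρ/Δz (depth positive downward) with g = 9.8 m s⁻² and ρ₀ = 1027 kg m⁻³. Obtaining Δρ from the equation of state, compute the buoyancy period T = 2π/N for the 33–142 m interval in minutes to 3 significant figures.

ΔT = -4.0 K, ΔS = -0.47 psu (deep − shallow).
Δρ/ρ₀ = −αΔT + βΔS = 5.20 × 10⁻⁴ − 3.76 × 10⁻⁴ = 1.44 × 10⁻⁴, so Δρ ≈ 0.1479 kg m⁻³.
N² = (g/ρ₀)·Δρ/Δz = g·(Δρ/ρ₀)/Δz = 9.8 × 1.44 × 10⁻⁴ / 109 = 1.2947 × 10⁻⁵ s⁻².
N = √(1.2947 × 10⁻⁵) = 3.5982 × 10⁻³ rad s⁻¹ → T = 2π/N = 1.7462 × 10³ s = 29.103 min ≈ 29.1 min.

29.1 min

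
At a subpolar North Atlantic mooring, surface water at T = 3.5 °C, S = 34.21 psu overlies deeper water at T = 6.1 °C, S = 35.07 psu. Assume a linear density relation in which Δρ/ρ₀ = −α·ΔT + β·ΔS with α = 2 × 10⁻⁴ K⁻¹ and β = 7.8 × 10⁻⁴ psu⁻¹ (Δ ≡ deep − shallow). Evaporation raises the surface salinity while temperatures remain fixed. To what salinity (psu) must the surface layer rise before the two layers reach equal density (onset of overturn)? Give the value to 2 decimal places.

34.40 psu

Neutral buoyancy requires −α(T_deep − T_surf) + β(S_deep − S_surf′) = 0.
S_surf′ = S_deep − (α/β)·ΔT = 35.07 − (2 × 10⁻⁴/7.8 × 10⁻⁴)·(+2.6) = 34.4033 psu.
Increase required: 34.4033 − 34.21 = 0.1933 psu.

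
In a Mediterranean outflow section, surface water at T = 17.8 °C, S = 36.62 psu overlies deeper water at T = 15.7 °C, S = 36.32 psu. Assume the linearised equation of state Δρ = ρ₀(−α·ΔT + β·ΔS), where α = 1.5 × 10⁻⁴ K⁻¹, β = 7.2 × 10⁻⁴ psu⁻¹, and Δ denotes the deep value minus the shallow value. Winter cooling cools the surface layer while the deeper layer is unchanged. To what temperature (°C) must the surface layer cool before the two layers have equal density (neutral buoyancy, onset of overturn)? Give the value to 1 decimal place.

17.1 °C

Neutral buoyancy requires Δρ = 0, i.e. −α(T_deep − T_surf′) + β(S_deep − S_surf) = 0.
T_surf′ = T_deep − (β/α)·ΔS = 15.7 − (7.2 × 10⁻⁴/1.5 × 10⁻⁴)·(-0.30) = 17.140 °C.
Cooling required: 17.8 − (17.140) = 0.660 °C.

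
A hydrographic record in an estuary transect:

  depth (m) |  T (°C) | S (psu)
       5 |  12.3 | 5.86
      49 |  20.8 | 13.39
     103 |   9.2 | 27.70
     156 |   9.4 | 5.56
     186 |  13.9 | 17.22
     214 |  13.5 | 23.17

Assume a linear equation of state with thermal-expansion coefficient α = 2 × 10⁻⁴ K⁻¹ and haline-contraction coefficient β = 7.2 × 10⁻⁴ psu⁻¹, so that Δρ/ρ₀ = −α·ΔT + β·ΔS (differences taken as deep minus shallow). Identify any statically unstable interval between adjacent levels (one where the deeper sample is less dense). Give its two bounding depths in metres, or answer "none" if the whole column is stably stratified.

Evaluate Δρ/ρ₀ = −αΔT + βΔS across each adjacent pair:
  5–49 m: −αΔT+βΔS = −(2 × 10⁻⁴)(+8.5)+(7.2 × 10⁻⁴)(+7.53) = 3.7 × 10⁻³ → stable
  49–103 m: −αΔT+βΔS = −(2 × 10⁻⁴)(-11.6)+(7.2 × 10⁻⁴)(+14.31) = 0.013 → stable
  103–156 m: −αΔT+βΔS = −(2 × 10⁻⁴)(+0.2)+(7.2 × 10⁻⁴)(-22.14) = -0.016 → UNSTABLE
  156–186 m: −αΔT+βΔS = −(2 × 10⁻⁴)(+4.5)+(7.2 × 10⁻⁴)(+11.66) = 7.5 × 10⁻³ → stable
  186–214 m: −αΔT+βΔS = −(2 × 10⁻⁴)(-0.4)+(7.2 × 10⁻⁴)(+5.95) = 4.4 × 10⁻³ → stable
The 103–156 m interval has Δρ < 0: lighter water underlies denser water.

103–156 m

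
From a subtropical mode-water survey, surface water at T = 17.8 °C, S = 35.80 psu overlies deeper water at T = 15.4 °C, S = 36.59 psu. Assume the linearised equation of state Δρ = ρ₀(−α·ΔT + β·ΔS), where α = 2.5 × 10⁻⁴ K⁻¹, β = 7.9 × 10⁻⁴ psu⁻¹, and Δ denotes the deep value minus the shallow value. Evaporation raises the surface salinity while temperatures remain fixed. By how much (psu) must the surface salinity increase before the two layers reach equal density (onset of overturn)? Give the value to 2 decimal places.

Neutral buoyancy requires −α(T_deep − T_surf) + β(S_deep − S_surf′) = 0.
S_surf′ = S_deep − (α/β)·ΔT = 36.59 − (2.5 × 10⁻⁴/7.9 × 10⁻⁴)·(-2.4) = 37.3495 psu.
Increase required: 37.3495 − 35.80 = 1.5495 psu.

1.55 psu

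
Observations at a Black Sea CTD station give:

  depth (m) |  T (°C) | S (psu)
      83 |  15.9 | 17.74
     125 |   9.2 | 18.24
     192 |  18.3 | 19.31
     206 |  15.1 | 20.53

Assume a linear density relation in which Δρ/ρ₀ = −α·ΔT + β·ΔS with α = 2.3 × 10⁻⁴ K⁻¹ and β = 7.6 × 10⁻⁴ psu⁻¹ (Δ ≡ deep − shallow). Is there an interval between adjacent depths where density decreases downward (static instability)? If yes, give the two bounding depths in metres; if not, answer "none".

Evaluate Δρ/ρ₀ = −αΔT + βΔS across each adjacent pair:
  83–125 m: −αΔT+βΔS = −(2.3 × 10⁻⁴)(-6.7)+(7.6 × 10⁻⁴)(+0.50) = 1.9 × 10⁻³ → stable
  125–192 m: −αΔT+βΔS = −(2.3 × 10⁻⁴)(+9.1)+(7.6 × 10⁻⁴)(+1.07) = -1.3 × 10⁻³ → UNSTABLE
  192–206 m: −αΔT+βΔS = −(2.3 × 10⁻⁴)(-3.2)+(7.6 × 10⁻⁴)(+1.22) = 1.7 × 10⁻³ → stable
The 125–192 m interval has Δρ < 0: lighter water underlies denser water.

125–192 m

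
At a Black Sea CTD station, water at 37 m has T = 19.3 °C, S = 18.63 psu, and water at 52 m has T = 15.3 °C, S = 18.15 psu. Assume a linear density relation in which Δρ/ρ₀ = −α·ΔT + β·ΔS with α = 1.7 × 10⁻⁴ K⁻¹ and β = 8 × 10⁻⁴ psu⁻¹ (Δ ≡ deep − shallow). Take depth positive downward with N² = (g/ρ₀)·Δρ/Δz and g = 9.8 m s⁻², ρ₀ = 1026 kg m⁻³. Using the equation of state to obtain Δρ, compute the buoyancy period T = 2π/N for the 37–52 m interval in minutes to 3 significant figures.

ΔT = -4.0 K, ΔS = -0.48 psu (deep − shallow).
Δρ/ρ₀ = −αΔT + βΔS = 6.80 × 10⁻⁴ − 3.84 × 10⁻⁴ = 2.96 × 10⁻⁴, so Δρ ≈ 0.3037 kg m⁻³.
N² = (g/ρ₀)·Δρ/Δz = g·(Δρ/ρ₀)/Δz = 9.8 × 2.96 × 10⁻⁴ / 15 = 1.9339 × 10⁻⁴ s⁻².
N = √(1.9339 × 10⁻⁴) = 0.013906 rad s⁻¹ → T = 2π/N = 451.83 s = 7.5305 min ≈ 7.53 min.

7.53 min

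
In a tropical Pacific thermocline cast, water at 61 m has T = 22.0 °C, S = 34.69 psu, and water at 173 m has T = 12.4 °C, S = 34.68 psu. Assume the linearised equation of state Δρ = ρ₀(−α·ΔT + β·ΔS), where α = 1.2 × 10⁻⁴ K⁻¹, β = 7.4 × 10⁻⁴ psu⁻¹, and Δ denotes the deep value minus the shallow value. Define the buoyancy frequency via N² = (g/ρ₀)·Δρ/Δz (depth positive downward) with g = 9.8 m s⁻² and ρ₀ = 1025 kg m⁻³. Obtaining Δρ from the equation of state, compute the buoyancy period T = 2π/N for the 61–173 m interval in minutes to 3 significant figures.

ΔT = -9.6 K, ΔS = -0.01 psu (deep − shallow).
Δρ/ρ₀ = −αΔT + βΔS = 1.152 × 10⁻³ − 7.40 × 10⁻⁶ = 1.1446 × 10⁻³, so Δρ ≈ 1.173 kg m⁻³.
N² = (g/ρ₀)·Δρ/Δz = g·(Δρ/ρ₀)/Δz = 9.8 × 1.1446 × 10⁻³ / 112 = 1.0015 × 10⁻⁴ s⁻².
N = √(1.0015 × 10⁻⁴) = 0.010007 rad s⁻¹ → T = 2π/N = 627.88 s = 10.465 min ≈ 10.5 min.

10.5 min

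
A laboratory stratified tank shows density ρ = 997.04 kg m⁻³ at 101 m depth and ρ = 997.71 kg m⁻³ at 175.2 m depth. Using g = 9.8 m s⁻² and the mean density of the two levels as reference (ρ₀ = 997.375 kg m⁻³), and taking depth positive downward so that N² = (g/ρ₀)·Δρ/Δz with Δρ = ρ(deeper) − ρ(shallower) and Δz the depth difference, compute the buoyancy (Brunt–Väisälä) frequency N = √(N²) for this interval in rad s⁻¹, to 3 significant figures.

Δρ = 997.71 − 997.04 = 0.67 kg m⁻³ over Δz = 175.2 − 101 = 74.2 m.
N² = (9.8/997.375) × (0.67/74.2) = 8.8723 × 10⁻⁵ s⁻².
N = √(8.8723 × 10⁻⁵) = 9.4193 × 10⁻³ rad s⁻¹ ≈ 9.42 × 10⁻³ rad s⁻¹.

9.42 × 10⁻³ rad s⁻¹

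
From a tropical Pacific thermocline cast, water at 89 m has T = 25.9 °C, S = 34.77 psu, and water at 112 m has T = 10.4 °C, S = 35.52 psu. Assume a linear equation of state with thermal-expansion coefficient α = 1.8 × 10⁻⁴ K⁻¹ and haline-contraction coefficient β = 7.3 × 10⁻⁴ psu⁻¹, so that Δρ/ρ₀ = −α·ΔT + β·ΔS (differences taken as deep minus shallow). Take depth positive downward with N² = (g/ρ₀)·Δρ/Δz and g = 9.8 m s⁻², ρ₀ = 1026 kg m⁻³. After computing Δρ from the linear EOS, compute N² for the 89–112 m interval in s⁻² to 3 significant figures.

1.42 × 10⁻³ s⁻²

ΔT = -15.5 K, ΔS = +0.75 psu (deep − shallow).
Δρ/ρ₀ = −αΔT + βΔS = 2.79 × 10⁻³ + 5.475 × 10⁻⁴ = 3.3375 × 10⁻³, so Δρ ≈ 3.424 kg m⁻³.
N² = (g/ρ₀)·Δρ/Δz = g·(Δρ/ρ₀)/Δz = 9.8 × 3.3375 × 10⁻³ / 23 = 1.4221 × 10⁻³ s⁻² ≈ 1.42 × 10⁻³ s⁻².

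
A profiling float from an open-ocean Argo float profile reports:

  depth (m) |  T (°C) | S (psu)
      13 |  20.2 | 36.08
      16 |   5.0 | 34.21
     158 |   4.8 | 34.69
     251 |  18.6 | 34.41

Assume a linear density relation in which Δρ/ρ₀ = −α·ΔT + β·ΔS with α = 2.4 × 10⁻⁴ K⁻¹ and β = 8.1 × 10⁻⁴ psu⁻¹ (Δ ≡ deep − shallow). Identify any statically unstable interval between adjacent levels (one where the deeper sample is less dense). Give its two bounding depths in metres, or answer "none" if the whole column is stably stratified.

Evaluate Δρ/ρ₀ = −αΔT + βΔS across each adjacent pair:
  13–16 m: −αΔT+βΔS = −(2.4 × 10⁻⁴)(-15.2)+(8.1 × 10⁻⁴)(-1.87) = 2.1 × 10⁻³ → stable
  16–158 m: −αΔT+βΔS = −(2.4 × 10⁻⁴)(-0.2)+(8.1 × 10⁻⁴)(+0.48) = 4.4 × 10⁻⁴ → stable
  158–251 m: −αΔT+βΔS = −(2.4 × 10⁻⁴)(+13.8)+(8.1 × 10⁻⁴)(-0.28) = -3.5 × 10⁻³ → UNSTABLE
The 158–251 m interval has Δρ < 0: lighter water underlies denser water.

158–251 m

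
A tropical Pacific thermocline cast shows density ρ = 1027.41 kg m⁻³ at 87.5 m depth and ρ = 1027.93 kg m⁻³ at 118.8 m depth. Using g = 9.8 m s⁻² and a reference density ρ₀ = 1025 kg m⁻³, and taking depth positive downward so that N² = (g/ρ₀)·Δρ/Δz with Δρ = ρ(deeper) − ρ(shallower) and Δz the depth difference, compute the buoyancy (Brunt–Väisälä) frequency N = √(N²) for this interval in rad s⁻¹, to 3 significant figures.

Δρ = 1027.93 − 1027.41 = 0.52 kg m⁻³ over Δz = 118.8 − 87.5 = 31.3 m.
N² = (9.8/1025) × (0.52/31.3) = 1.5884 × 10⁻⁴ s⁻².
N = √(1.5884 × 10⁻⁴) = 0.012603 rad s⁻¹ ≈ 0.0126 rad s⁻¹.
N² > 0, so the interval is statically stable.

0.0126 rad s⁻¹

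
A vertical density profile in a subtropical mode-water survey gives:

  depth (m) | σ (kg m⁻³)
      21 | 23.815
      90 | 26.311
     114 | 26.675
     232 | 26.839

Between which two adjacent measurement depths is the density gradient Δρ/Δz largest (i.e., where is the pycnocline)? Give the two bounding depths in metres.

Compute the density gradient over each adjacent pair:
  21–90 m: Δρ/Δz = 2.496/69 = 0.036 kg m⁻⁴
  90–114 m: Δρ/Δz = 0.364/24 = 0.015 kg m⁻⁴
  114–232 m: Δρ/Δz = 0.164/118 = 1.4 × 10⁻³ kg m⁻⁴
The largest gradient is in the 21–90 m interval — the pycnocline.

21–90 m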